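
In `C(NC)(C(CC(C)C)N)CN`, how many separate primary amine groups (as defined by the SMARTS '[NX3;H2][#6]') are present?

2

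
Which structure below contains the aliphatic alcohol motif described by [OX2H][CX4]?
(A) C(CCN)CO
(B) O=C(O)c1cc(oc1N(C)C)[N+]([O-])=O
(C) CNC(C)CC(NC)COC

A

[OX2H][CX4] describes a hydroxyl oxygen bound to an sp3 (X4) carbon (an aliphatic alcohol).
(A) contains a hydroxyl group (-OH), which satisfies every atom and bond constraint.
(B) has a carboxylic acid group (-C(=O)OH) but the -OH is on a CX3 carbonyl carbon, not a CX4 carbon.
(C) has a methoxy ether (-OCH3) but the oxygen has H0 (ether), not H1.
So the answer is (A).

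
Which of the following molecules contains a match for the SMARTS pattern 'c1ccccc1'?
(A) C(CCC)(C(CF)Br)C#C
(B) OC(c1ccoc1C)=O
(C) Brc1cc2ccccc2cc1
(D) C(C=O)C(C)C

C

c1ccccc1 describes six aromatic carbons in a ring (a benzene ring).
(A) has a methyl group (-CH3) but no six-membered all-carbon aromatic ring is present.
(B) has a methyl group (-CH3) but no six-membered all-carbon aromatic ring is present.
(C) contains the required atom environment, so the pattern matches.
(D) has a methyl group (-CH3) but no six-membered all-carbon aromatic ring is present.
So the answer is (C).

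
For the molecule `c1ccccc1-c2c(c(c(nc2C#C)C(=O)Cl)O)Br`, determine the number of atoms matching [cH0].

The query [cH0] means: aromatic carbon with no attached hydrogen (substituted or ring-fusion).
Check the 19 heavy atoms by environment: 1× n (aromatic, H0) → no; 6× c (aromatic, H0) → match; 2× C (H0) → no; 1× O (H0) → no; 1× Cl (H0) → no; 1× O (H1) → no; 1× Br (H0) → no; 1× C (H1) → no; 5× c (aromatic, H1) → no.
That gives 6 matching atoms.

6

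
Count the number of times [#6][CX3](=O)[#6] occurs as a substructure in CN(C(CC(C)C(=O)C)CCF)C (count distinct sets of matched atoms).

1

[#6][CX3](=O)[#6] is the SMARTS for a ketone: a carbonyl carbon (no H) flanked by two carbons.
Exactly one fragment in the molecule meets all constraints, giving 1 match.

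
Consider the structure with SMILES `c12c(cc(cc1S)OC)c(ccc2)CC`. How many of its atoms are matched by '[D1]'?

Check the 15 heavy atoms by environment: 5× c (aromatic, D3) → no; 5× c (aromatic, D2) → no; 1× C (D2) → no; 2× C (D1) → match; 1× S (D1) → match; 1× O (D2) → no.
Summing the matching environments: 2 + 1 = 3 matching atoms.

3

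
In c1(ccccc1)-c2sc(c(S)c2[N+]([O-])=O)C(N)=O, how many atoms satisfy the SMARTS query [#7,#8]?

5

The query [#7,#8] means: nitrogen or oxygen (comma = OR).
Check the 18 heavy atoms by environment: 1× s (aromatic) → no; 10× c (aromatic) → no; 1× S → no; 1× C → no; 2× O → match; 1× N → match; 1× N (charge +1) → match; 1× O (charge -1) → match.
Summing the matching environments: 2 + 1 + 1 + 1 = 5 matching atoms.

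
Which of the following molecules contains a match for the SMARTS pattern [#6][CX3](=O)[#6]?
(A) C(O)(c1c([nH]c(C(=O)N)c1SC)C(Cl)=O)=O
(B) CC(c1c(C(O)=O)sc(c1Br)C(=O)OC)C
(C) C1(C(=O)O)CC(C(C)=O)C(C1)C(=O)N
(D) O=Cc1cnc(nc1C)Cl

C

[#6][CX3](=O)[#6] describes a carbonyl carbon (no H) flanked by two carbons (a ketone).
(A) has a primary amide (-C(=O)NH2) but one neighbour of the carbonyl carbon is N, not C.
(B) has a carboxylic acid group (-C(=O)OH) but one neighbour of the carbonyl carbon is O, not C.
(C) contains an acetyl/ketone group (-C(=O)CH3), which satisfies every atom and bond constraint.
(D) has an aldehyde (-CHO) but the carbonyl carbon has H1, so it is not flanked by two carbons.
So the answer is (C).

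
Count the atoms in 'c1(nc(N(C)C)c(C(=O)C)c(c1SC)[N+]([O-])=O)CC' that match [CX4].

6

Check the 19 heavy atoms by environment: 1× n (aromatic, X2) → no; 5× c (aromatic, X3) → no; 6× C (X4) → match; 1× S (X2) → no; 1× N (X3) → no; 1× C (X3) → no; 2× O (X1) → no; 1× N (charge +1, X3) → no; 1× O (charge -1, X1) → no.
That gives 6 matching atoms.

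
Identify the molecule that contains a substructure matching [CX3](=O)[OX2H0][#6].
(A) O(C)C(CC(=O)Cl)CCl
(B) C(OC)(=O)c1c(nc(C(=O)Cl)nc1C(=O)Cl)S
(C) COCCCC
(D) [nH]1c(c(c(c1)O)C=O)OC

[CX3](=O)[OX2H0][#6] describes a carbonyl carbon bonded to an oxygen that is itself bonded to carbon (no H on that O) (an ester).
(A) has a methoxy ether (-OCH3) but the ether oxygen is not adjacent to a C=O carbon.
(B) contains a methyl-ester group (-C(=O)OCH3), which satisfies every atom and bond constraint.
(C) has a methoxy ether (-OCH3) but the ether oxygen is not adjacent to a C=O carbon.
(D) has a methoxy ether (-OCH3) but the ether oxygen is not adjacent to a C=O carbon.
So the answer is (B).

B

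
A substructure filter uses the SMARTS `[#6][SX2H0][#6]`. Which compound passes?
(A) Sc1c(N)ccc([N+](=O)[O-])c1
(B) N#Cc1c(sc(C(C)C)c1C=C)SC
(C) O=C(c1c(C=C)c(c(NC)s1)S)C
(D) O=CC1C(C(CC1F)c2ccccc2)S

[#6][SX2H0][#6] describes an aliphatic sulfur bridging two carbons with no H on the sulfur (a thioether).
(A) has a thiol (-SH) but the sulfur has H1, not H0 bridging two carbons.
(B) contains a methylthio ether (-SCH3), which satisfies every atom and bond constraint.
(C) has a thiol (-SH) but the sulfur has H1, not H0 bridging two carbons.
(D) has a thiol (-SH) but the sulfur has H1, not H0 bridging two carbons.
So the answer is (B).

B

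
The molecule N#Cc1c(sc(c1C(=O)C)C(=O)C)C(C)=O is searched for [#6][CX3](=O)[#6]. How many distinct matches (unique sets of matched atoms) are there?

[#6][CX3](=O)[#6] is the SMARTS for a ketone: a carbonyl carbon (no H) flanked by two carbons.
The molecule carries 3 separate instances of an acetyl/ketone group (-C(=O)CH3) meeting every constraint; each maps to a distinct set of atoms, giving 3 matches.

3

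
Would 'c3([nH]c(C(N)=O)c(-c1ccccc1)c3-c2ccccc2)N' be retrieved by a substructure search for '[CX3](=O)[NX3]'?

Yes

The pattern [CX3](=O)[NX3] describes a carbonyl carbon bonded to a trivalent nitrogen — an amide.
The molecule carries a primary amide (-C(=O)NH2), whose atoms satisfy every constraint of the query, so the pattern matches.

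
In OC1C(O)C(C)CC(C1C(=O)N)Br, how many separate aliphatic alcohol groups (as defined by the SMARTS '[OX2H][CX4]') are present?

[OX2H][CX4] is the SMARTS for an aliphatic alcohol: a hydroxyl oxygen bound to an sp3 (X4) carbon.
The molecule carries 2 separate instances of a hydroxyl group (-OH) meeting every constraint; each maps to a distinct set of atoms, giving 2 matches.

2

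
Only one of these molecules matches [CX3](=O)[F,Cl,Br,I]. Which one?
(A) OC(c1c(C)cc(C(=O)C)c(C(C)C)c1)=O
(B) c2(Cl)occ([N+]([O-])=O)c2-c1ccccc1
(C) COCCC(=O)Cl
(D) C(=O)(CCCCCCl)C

C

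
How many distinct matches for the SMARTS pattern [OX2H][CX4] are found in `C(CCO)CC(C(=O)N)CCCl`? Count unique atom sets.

[OX2H][CX4] is the SMARTS for an aliphatic alcohol: a hydroxyl oxygen bound to an sp3 (X4) carbon.
Exactly one fragment in the molecule meets all constraints, giving 1 match.

1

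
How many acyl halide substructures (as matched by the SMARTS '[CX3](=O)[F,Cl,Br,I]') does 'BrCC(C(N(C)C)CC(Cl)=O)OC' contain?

1

[CX3](=O)[F,Cl,Br,I] is the SMARTS for an acyl halide: a carbonyl carbon bonded to a halogen.
Exactly one fragment in the molecule meets all constraints, giving 1 match.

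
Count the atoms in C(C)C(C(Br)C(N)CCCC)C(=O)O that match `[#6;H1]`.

The query [#6;H1] means: any carbon bearing exactly one hydrogen.
Check the 14 heavy atoms by environment: 2× C (H3) → no; 4× C (H2) → no; 3× C (H1) → match; 1× N (H2) → no; 1× Br (H0) → no; 1× C (H0) → no; 1× O (H0) → no; 1× O (H1) → no.
That gives 3 matching atoms.

3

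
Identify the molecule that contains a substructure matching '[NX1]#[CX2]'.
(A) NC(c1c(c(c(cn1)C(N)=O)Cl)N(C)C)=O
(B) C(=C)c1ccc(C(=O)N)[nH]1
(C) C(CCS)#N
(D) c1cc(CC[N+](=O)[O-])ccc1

C

[NX1]#[CX2] describes a nitrogen triple-bonded to a two-connected carbon (a nitrile).
(A) has a primary amide (-C(=O)NH2) but the nitrogen is NX3, not NX1.
(B) has a primary amide (-C(=O)NH2) but the nitrogen is NX3, not NX1.
(C) contains a nitrile (-C#N), which satisfies every atom and bond constraint.
(D) has a nitro group (-[N+](=O)[O-]) but there is no C#N triple bond.
So the answer is (C).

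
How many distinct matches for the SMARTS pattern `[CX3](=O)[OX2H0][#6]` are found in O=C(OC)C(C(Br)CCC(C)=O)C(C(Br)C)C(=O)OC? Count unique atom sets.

[CX3](=O)[OX2H0][#6] is the SMARTS for an ester: a carbonyl carbon bonded to an oxygen that is itself bonded to carbon (no H on that O).
The molecule carries 2 separate instances of a methyl-ester group (-C(=O)OCH3) meeting every constraint; each maps to a distinct set of atoms, giving 2 matches.

2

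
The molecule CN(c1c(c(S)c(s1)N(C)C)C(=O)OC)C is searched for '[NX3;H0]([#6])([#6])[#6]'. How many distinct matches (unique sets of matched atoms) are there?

2

[NX3;H0]([#6])([#6])[#6] is the SMARTS for a tertiary amine: a trivalent nitrogen with no H, bonded to three carbons.
The molecule carries 2 separate instances of a dimethylamino group (-N(CH3)2) meeting every constraint; each maps to a distinct set of atoms, giving 2 matches.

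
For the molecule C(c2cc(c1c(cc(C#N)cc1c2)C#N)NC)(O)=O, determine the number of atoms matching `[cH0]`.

Check the 19 heavy atoms by environment: 6× c (aromatic, H0) → match; 4× c (aromatic, H1) → no; 3× C (H0) → no; 2× N (H0) → no; 1× O (H0) → no; 1× O (H1) → no; 1× N (H1) → no; 1× C (H3) → no.
That gives 6 matching atoms.

6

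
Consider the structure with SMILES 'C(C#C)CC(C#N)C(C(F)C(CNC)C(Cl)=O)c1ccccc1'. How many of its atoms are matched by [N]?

2

Check the 23 heavy atoms by environment: 12× C → no; 6× c (aromatic) → no; 1× O → no; 1× Cl → no; 2× N → match; 1× F → no.
That gives 2 matching atoms.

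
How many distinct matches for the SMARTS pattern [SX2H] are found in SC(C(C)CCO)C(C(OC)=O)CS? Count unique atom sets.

[SX2H] is the SMARTS for a thiol: an aliphatic sulfur with two connections, one being H.
The molecule carries 2 separate instances of a thiol (-SH) meeting every constraint; each maps to a distinct set of atoms, giving 2 matches.

2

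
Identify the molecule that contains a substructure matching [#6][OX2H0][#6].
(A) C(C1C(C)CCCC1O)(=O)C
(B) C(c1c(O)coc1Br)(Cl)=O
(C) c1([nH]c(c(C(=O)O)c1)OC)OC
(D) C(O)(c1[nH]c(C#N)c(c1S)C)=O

C

[#6][OX2H0][#6] describes an aliphatic oxygen bridging two carbons with no H on the oxygen (an ether).
(A) has a hydroxyl group (-OH) but the oxygen has H1, not H0 bridging two carbons.
(B) has a hydroxyl group (-OH) but the oxygen has H1, not H0 bridging two carbons.
(C) contains a methoxy ether (-OCH3), which satisfies every atom and bond constraint.
(D) has a carboxylic acid group (-C(=O)OH) but the -OH oxygen has H1; the =O is OX1, not OX2.
So the answer is (C).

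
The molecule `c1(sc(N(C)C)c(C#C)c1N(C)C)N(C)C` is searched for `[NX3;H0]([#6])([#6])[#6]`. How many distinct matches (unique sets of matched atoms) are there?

3

[NX3;H0]([#6])([#6])[#6] is the SMARTS for a tertiary amine: a trivalent nitrogen with no H, bonded to three carbons.
The molecule carries 3 separate instances of a dimethylamino group (-N(CH3)2) meeting every constraint; each maps to a distinct set of atoms, giving 3 matches.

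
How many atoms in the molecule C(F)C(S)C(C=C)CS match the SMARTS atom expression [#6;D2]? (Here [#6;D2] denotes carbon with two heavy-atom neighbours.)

3

The query [#6;D2] means: any carbon bonded to exactly two heavy atoms.
Check the 9 heavy atoms by environment: 3× C (D2) → match; 2× C (D3) → no; 2× S (D1) → no; 1× C (D1) → no; 1× F (D1) → no.
That gives 3 matching atoms.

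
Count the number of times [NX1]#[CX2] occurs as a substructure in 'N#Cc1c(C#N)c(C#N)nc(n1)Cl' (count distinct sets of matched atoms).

3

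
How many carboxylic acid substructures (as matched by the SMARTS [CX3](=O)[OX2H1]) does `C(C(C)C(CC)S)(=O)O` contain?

1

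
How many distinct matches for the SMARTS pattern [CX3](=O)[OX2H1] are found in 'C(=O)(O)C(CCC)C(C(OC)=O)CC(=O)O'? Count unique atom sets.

[CX3](=O)[OX2H1] is the SMARTS for a carboxylic acid: an sp2 carbon double-bonded to O and single-bonded to an -OH oxygen.
The molecule carries 2 separate instances of a carboxylic acid group (-C(=O)OH) meeting every constraint; each maps to a distinct set of atoms, giving 2 matches.

2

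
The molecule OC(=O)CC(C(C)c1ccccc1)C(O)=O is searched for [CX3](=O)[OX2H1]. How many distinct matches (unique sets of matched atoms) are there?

2

[CX3](=O)[OX2H1] is the SMARTS for a carboxylic acid: an sp2 carbon double-bonded to O and single-bonded to an -OH oxygen.
The molecule carries 2 separate instances of a carboxylic acid group (-C(=O)OH) meeting every constraint; each maps to a distinct set of atoms, giving 2 matches.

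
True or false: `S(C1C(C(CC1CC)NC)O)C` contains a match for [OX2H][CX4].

True

The pattern [OX2H][CX4] describes a hydroxyl oxygen bound to an sp3 (X4) carbon — an aliphatic alcohol.
The molecule carries a hydroxyl group (-OH), whose atoms satisfy every constraint of the query, so the pattern matches.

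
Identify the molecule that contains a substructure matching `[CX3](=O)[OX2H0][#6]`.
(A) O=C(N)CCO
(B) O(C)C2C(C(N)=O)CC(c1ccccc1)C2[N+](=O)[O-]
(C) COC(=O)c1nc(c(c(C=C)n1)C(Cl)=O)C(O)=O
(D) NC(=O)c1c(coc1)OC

[CX3](=O)[OX2H0][#6] describes a carbonyl carbon bonded to an oxygen that is itself bonded to carbon (no H on that O) (an ester).
(A) has a primary amide (-C(=O)NH2) but the carbonyl is bonded to N, not to an O-C linkage.
(B) has a primary amide (-C(=O)NH2) but the carbonyl is bonded to N, not to an O-C linkage.
(C) contains a methyl-ester group (-C(=O)OCH3), which satisfies every atom and bond constraint.
(D) has a primary amide (-C(=O)NH2) but the carbonyl is bonded to N, not to an O-C linkage.
So the answer is (C).

C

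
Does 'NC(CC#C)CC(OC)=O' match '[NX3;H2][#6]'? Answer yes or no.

The pattern [NX3;H2][#6] describes a trivalent nitrogen with two H attached to carbon — a primary amine.
The molecule carries a primary amino group (-NH2), whose atoms satisfy every constraint of the query, so the pattern matches.

Yes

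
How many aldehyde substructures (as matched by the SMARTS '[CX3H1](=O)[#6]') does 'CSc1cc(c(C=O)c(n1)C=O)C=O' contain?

3

[CX3H1](=O)[#6] is the SMARTS for an aldehyde: an sp2 carbon with one H, double-bonded to O and single-bonded to carbon.
The molecule carries 3 separate instances of an aldehyde (-CHO) meeting every constraint; each maps to a distinct set of atoms, giving 3 matches.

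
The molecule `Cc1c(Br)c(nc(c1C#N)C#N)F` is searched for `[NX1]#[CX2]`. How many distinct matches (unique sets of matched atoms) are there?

2

[NX1]#[CX2] is the SMARTS for a nitrile: a nitrogen triple-bonded to a two-connected carbon.
The molecule carries 2 separate instances of a nitrile (-C#N) meeting every constraint; each maps to a distinct set of atoms, giving 2 matches.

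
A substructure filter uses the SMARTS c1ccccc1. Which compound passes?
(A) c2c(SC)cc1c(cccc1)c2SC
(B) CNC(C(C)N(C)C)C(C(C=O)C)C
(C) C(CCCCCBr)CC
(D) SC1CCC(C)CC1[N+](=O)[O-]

c1ccccc1 describes six aromatic carbons in a ring (a benzene ring).
(A) contains the required atom environment, so the pattern matches.
(B) has a methyl group (-CH3) but no six-membered all-carbon aromatic ring is present.
(C) has a methyl group (-CH3) but no six-membered all-carbon aromatic ring is present.
(D) has a methyl group (-CH3) but no six-membered all-carbon aromatic ring is present.
So the answer is (A).

A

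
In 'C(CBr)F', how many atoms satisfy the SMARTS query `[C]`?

The query [C] means: uppercase C matches aliphatic (non-aromatic) carbon only.
Check the 4 heavy atoms by environment: 2× C → match; 1× Br → no; 1× F → no.
That gives 2 matching atoms.

2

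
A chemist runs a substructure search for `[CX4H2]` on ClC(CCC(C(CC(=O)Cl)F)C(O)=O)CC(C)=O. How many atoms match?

4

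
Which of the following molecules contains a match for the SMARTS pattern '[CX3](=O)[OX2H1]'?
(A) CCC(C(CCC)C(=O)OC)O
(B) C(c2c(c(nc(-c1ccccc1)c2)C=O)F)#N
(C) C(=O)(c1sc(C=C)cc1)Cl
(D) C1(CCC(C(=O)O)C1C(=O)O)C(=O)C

[CX3](=O)[OX2H1] describes an sp2 carbon double-bonded to O and single-bonded to an -OH oxygen (a carboxylic acid).
(A) has a methyl-ester group (-C(=O)OCH3) but the singly-bonded O has no H (OX2H0, not OX2H1).
(B) has an aldehyde (-CHO) but there is no singly-bonded oxygen on the carbonyl carbon.
(C) has an acyl chloride (-C(=O)Cl) but the carbonyl is bonded to Cl, not to an -OH oxygen.
(D) contains a carboxylic acid group (-C(=O)OH), which satisfies every atom and bond constraint.
So the answer is (D).

D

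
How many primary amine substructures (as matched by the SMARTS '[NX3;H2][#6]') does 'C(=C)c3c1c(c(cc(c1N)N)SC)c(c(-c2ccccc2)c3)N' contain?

3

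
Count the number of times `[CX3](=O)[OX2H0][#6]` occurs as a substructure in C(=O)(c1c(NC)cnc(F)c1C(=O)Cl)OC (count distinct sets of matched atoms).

[CX3](=O)[OX2H0][#6] is the SMARTS for an ester: a carbonyl carbon bonded to an oxygen that is itself bonded to carbon (no H on that O).
Exactly one fragment in the molecule meets all constraints, giving 1 match.

1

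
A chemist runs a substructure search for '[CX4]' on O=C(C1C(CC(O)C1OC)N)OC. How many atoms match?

7

The query [CX4] means: C with X4: aliphatic carbon with exactly 4 total connections (bonds + H).
Check the 13 heavy atoms by environment: 7× C (X4) → match; 1× C (X3) → no; 1× O (X1) → no; 3× O (X2) → no; 1× N (X3) → no.
That gives 7 matching atoms.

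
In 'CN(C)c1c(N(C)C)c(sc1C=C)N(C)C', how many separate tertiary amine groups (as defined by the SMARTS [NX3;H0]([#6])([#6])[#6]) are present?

[NX3;H0]([#6])([#6])[#6] is the SMARTS for a tertiary amine: a trivalent nitrogen with no H, bonded to three carbons.
The molecule carries 3 separate instances of a dimethylamino group (-N(CH3)2) meeting every constraint; each maps to a distinct set of atoms, giving 3 matches.

3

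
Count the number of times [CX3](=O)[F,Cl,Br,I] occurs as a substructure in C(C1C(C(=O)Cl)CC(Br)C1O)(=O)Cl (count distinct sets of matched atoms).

2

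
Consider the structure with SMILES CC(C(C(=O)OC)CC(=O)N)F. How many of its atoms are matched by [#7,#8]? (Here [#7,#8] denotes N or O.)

Check the 12 heavy atoms by environment: 7× C → no; 3× O → match; 1× N → match; 1× F → no.
Summing the matching environments: 3 + 1 = 4 matching atoms.

4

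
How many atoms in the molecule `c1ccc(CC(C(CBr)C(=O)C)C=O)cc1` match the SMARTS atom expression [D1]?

4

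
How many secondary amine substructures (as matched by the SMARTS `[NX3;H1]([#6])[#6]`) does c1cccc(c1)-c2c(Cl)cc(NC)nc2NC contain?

2

[NX3;H1]([#6])[#6] is the SMARTS for a secondary amine: a trivalent nitrogen with one H, bonded to two carbons.
The molecule carries 2 separate instances of an N-methylamino group (-NHCH3) meeting every constraint; each maps to a distinct set of atoms, giving 2 matches.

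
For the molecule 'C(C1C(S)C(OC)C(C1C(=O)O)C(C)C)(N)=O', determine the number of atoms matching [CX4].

9

Check the 17 heavy atoms by environment: 9× C (X4) → match; 2× C (X3) → no; 2× O (X1) → no; 1× N (X3) → no; 2× O (X2) → no; 1× S (X2) → no.
That gives 9 matching atoms.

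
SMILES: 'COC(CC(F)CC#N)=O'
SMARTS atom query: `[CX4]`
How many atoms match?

The query [CX4] means: C with X4: aliphatic carbon with exactly 4 total connections (bonds + H).
Check the 10 heavy atoms by environment: 4× C (X4) → match; 1× C (X2) → no; 1× N (X1) → no; 1× F (X1) → no; 1× C (X3) → no; 1× O (X1) → no; 1× O (X2) → no.
That gives 4 matching atoms.

4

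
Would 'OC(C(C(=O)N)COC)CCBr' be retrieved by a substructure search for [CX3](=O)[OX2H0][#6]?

The pattern [CX3](=O)[OX2H0][#6] describes a carbonyl carbon bonded to an oxygen that is itself bonded to carbon (no H on that O) — an ester.
The closest candidate here is a methoxy ether (-OCH3), but the ether oxygen is not adjacent to a C=O carbon. No other fragment satisfies the full query, so there is no match.

No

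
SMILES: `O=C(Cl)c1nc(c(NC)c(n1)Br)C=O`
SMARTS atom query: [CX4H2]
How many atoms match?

0

The query [CX4H2] means: sp3 carbon (X4) with exactly two hydrogens.
Check the 14 heavy atoms by environment: 2× n (aromatic, H0, X2) → no; 4× c (aromatic, H0, X3) → no; 1× C (H0, X3) → no; 2× O (H0, X1) → no; 1× Cl (H0, X1) → no; 1× N (H1, X3) → no; 1× C (H3, X4) → no; 1× Br (H0, X1) → no; 1× C (H1, X3) → no.
No environment satisfies the query, so 0 matching atoms.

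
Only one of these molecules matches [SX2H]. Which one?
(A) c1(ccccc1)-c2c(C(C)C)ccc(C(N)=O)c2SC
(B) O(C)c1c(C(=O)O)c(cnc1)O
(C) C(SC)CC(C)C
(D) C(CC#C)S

D

[SX2H] describes an aliphatic sulfur with two connections, one being H (a thiol).
(A) has a methylthio ether (-SCH3) but the sulfur has H0 (bonded to two carbons), not H1.
(B) has a hydroxyl group (-OH) but it is an -OH, not an -SH.
(C) has a methylthio ether (-SCH3) but the sulfur has H0 (bonded to two carbons), not H1.
(D) contains a thiol (-SH), which satisfies every atom and bond constraint.
So the answer is (D).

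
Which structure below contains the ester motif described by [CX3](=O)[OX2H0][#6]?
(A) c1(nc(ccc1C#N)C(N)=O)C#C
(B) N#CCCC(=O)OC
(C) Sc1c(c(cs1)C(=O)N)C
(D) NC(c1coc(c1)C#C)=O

B

[CX3](=O)[OX2H0][#6] describes a carbonyl carbon bonded to an oxygen that is itself bonded to carbon (no H on that O) (an ester).
(A) has a primary amide (-C(=O)NH2) but the carbonyl is bonded to N, not to an O-C linkage.
(B) contains a methyl-ester group (-C(=O)OCH3), which satisfies every atom and bond constraint.
(C) has a primary amide (-C(=O)NH2) but the carbonyl is bonded to N, not to an O-C linkage.
(D) has a primary amide (-C(=O)NH2) but the carbonyl is bonded to N, not to an O-C linkage.
So the answer is (B).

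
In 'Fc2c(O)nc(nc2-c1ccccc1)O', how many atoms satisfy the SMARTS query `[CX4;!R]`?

The query [CX4;!R] means: aliphatic carbon with four total connections, not in a ring.
Check the 15 heavy atoms by environment: 2× n (aromatic, X2, in 6-ring) → no; 10× c (aromatic, X3, in 6-ring) → no; 2× O (X2, acyclic) → no; 1× F (X1, acyclic) → no.
No environment satisfies the query, so 0 matching atoms.

0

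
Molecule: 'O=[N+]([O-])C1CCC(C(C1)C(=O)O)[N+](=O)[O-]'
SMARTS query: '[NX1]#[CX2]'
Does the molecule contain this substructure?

No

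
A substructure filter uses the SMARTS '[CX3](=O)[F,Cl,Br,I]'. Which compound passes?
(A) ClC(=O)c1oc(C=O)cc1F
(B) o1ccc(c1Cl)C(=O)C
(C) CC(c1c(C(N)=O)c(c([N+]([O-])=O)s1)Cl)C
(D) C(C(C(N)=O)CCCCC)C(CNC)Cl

A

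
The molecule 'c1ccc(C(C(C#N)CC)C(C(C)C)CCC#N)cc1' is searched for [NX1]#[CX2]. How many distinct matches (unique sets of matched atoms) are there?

2

[NX1]#[CX2] is the SMARTS for a nitrile: a nitrogen triple-bonded to a two-connected carbon.
The molecule carries 2 separate instances of a nitrile (-C#N) meeting every constraint; each maps to a distinct set of atoms, giving 2 matches.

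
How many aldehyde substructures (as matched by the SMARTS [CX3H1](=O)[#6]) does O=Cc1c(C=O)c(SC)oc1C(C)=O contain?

[CX3H1](=O)[#6] is the SMARTS for an aldehyde: an sp2 carbon with one H, double-bonded to O and single-bonded to carbon.
The molecule carries 2 separate instances of an aldehyde (-CHO) meeting every constraint; each maps to a distinct set of atoms, giving 2 matches.

2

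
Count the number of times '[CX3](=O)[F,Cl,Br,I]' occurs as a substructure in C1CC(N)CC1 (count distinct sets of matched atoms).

[CX3](=O)[F,Cl,Br,I] is the SMARTS for an acyl halide: a carbonyl carbon bonded to a halogen.
No fragment in the molecule satisfies every constraint, giving 0 matches.

0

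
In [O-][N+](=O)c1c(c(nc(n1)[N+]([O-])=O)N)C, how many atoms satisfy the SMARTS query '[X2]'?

2

The query [X2] means: any atom with exactly two total connections (bonds + H).
Check the 14 heavy atoms by environment: 2× n (aromatic, X2) → match; 4× c (aromatic, X3) → no; 2× N (charge +1, X3) → no; 2× O (charge -1, X1) → no; 2× O (X1) → no; 1× N (X3) → no; 1× C (X4) → no.
That gives 2 matching atoms.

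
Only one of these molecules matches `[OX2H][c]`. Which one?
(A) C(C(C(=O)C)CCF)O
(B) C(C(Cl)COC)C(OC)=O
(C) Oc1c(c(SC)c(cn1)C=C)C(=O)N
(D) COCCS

C

[OX2H][c] describes a hydroxyl oxygen attached to an aromatic carbon (a phenol).
(A) has a hydroxyl group (-OH) but the -OH is on an aliphatic carbon, not an aromatic c.
(B) has a methoxy ether (-OCH3) but the oxygen has H0, not H1.
(C) contains a hydroxyl group (-OH), which satisfies every atom and bond constraint.
(D) has a methoxy ether (-OCH3) but the oxygen has H0, not H1.
So the answer is (C).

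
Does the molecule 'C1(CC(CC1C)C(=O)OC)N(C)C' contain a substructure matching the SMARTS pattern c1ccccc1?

No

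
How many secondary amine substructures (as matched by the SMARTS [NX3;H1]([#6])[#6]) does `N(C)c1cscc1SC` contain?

1

[NX3;H1]([#6])[#6] is the SMARTS for a secondary amine: a trivalent nitrogen with one H, bonded to two carbons.
Exactly one fragment in the molecule meets all constraints, giving 1 match.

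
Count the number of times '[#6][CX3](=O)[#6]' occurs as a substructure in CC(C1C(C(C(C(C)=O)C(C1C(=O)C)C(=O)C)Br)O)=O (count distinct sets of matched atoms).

[#6][CX3](=O)[#6] is the SMARTS for a ketone: a carbonyl carbon (no H) flanked by two carbons.
The molecule carries 4 separate instances of an acetyl/ketone group (-C(=O)CH3) meeting every constraint; each maps to a distinct set of atoms, giving 4 matches.

4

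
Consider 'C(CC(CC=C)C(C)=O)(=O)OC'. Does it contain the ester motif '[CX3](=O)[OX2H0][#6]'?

Yes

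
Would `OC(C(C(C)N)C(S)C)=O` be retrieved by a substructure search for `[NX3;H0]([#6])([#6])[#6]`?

The pattern [NX3;H0]([#6])([#6])[#6] describes a trivalent nitrogen with no H, bonded to three carbons — a tertiary amine.
The closest candidate here is a primary amino group (-NH2), but the nitrogen has H2, not H0 with three carbons. No other fragment satisfies the full query, so there is no match.

No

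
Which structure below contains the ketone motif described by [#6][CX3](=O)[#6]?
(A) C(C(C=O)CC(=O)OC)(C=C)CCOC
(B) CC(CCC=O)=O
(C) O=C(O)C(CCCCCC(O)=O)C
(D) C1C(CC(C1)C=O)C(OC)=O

B

[#6][CX3](=O)[#6] describes a carbonyl carbon (no H) flanked by two carbons (a ketone).
(A) has an aldehyde (-CHO) but the carbonyl carbon has H1, so it is not flanked by two carbons.
(B) contains an acetyl/ketone group (-C(=O)CH3), which satisfies every atom and bond constraint.
(C) has a carboxylic acid group (-C(=O)OH) but one neighbour of the carbonyl carbon is O, not C.
(D) has a methyl-ester group (-C(=O)OCH3) but one neighbour of the carbonyl carbon is O, not C.
So the answer is (B).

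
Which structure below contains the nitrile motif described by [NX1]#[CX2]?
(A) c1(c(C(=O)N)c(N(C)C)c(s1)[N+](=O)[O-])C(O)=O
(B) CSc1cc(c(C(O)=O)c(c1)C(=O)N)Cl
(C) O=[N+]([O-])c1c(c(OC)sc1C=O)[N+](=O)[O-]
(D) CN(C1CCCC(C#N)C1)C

D

[NX1]#[CX2] describes a nitrogen triple-bonded to a two-connected carbon (a nitrile).
(A) has a nitro group (-[N+](=O)[O-]) but there is no C#N triple bond.
(B) has a primary amide (-C(=O)NH2) but the nitrogen is NX3, not NX1.
(C) has a nitro group (-[N+](=O)[O-]) but there is no C#N triple bond.
(D) contains a nitrile (-C#N), which satisfies every atom and bond constraint.
So the answer is (D).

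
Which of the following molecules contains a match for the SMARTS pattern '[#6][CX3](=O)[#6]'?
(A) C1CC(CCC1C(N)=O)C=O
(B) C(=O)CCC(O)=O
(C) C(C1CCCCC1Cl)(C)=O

C

[#6][CX3](=O)[#6] describes a carbonyl carbon (no H) flanked by two carbons (a ketone).
(A) has a primary amide (-C(=O)NH2) but one neighbour of the carbonyl carbon is N, not C.
(B) has a carboxylic acid group (-C(=O)OH) but one neighbour of the carbonyl carbon is O, not C.
(C) contains an acetyl/ketone group (-C(=O)CH3), which satisfies every atom and bond constraint.
So the answer is (C).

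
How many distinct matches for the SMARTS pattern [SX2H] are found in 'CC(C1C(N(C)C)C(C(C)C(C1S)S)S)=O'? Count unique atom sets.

[SX2H] is the SMARTS for a thiol: an aliphatic sulfur with two connections, one being H.
The molecule carries 3 separate instances of a thiol (-SH) meeting every constraint; each maps to a distinct set of atoms, giving 3 matches.

3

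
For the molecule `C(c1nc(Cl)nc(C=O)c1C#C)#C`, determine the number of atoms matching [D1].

4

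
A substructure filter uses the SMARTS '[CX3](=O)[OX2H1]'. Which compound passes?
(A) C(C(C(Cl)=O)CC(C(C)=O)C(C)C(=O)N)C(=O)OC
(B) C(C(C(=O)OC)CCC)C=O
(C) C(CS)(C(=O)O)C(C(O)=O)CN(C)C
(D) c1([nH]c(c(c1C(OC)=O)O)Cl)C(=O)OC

C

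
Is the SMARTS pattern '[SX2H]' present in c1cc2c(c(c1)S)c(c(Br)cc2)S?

Yes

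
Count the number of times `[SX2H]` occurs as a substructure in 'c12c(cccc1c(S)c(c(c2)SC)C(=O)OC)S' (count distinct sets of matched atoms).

2

[SX2H] is the SMARTS for a thiol: an aliphatic sulfur with two connections, one being H.
The molecule carries 2 separate instances of a thiol (-SH) meeting every constraint; each maps to a distinct set of atoms, giving 2 matches.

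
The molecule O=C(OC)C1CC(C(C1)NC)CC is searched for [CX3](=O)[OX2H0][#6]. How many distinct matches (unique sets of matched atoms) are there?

1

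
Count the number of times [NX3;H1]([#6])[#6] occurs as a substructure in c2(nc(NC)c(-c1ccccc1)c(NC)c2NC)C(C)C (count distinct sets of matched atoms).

3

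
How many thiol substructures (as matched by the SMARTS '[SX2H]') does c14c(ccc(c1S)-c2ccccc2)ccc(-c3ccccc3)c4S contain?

[SX2H] is the SMARTS for a thiol: an aliphatic sulfur with two connections, one being H.
The molecule carries 2 separate instances of a thiol (-SH) meeting every constraint; each maps to a distinct set of atoms, giving 2 matches.

2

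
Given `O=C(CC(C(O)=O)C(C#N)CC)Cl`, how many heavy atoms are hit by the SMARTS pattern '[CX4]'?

5

Check the 13 heavy atoms by environment: 5× C (X4) → match; 2× C (X3) → no; 2× O (X1) → no; 1× Cl (X1) → no; 1× O (X2) → no; 1× C (X2) → no; 1× N (X1) → no.
That gives 5 matching atoms.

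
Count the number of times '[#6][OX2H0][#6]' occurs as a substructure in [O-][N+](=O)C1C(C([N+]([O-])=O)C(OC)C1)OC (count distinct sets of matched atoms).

2

[#6][OX2H0][#6] is the SMARTS for an ether: an aliphatic oxygen bridging two carbons with no H on the oxygen.
The molecule carries 2 separate instances of a methoxy ether (-OCH3) meeting every constraint; each maps to a distinct set of atoms, giving 2 matches.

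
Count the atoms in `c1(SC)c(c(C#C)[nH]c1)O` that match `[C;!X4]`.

2

Check the 10 heavy atoms by environment: 1× n (aromatic, X3) → no; 4× c (aromatic, X3) → no; 2× C (X2) → match; 1× O (X2) → no; 1× S (X2) → no; 1× C (X4) → no.
That gives 2 matching atoms.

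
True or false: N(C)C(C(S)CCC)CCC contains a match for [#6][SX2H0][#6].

The pattern [#6][SX2H0][#6] describes an aliphatic sulfur bridging two carbons with no H on the sulfur — a thioether.
The closest candidate here is a thiol (-SH), but the sulfur has H1, not H0 bridging two carbons. No other fragment satisfies the full query, so there is no match.

False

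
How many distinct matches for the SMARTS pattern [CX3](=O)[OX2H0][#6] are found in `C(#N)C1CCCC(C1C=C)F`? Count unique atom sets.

0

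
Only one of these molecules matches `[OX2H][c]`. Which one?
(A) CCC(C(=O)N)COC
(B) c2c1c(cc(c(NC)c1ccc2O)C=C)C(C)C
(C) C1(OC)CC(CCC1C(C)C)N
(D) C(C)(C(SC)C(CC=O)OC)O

B

[OX2H][c] describes a hydroxyl oxygen attached to an aromatic carbon (a phenol).
(A) has a methoxy ether (-OCH3) but the oxygen has H0, not H1.
(B) contains a hydroxyl group (-OH), which satisfies every atom and bond constraint.
(C) has a methoxy ether (-OCH3) but the oxygen has H0, not H1.
(D) has a hydroxyl group (-OH) but the -OH is on an aliphatic carbon, not an aromatic c.
So the answer is (B).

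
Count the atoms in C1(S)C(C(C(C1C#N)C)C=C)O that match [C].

The query [C] means: uppercase C matches aliphatic (non-aromatic) carbon only.
Check the 12 heavy atoms by environment: 9× C → match; 1× O → no; 1× S → no; 1× N → no.
That gives 9 matching atoms.

9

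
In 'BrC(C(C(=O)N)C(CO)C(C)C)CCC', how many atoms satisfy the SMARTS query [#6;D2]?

3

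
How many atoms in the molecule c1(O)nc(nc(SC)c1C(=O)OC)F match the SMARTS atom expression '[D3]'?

5

The query [D3] means: atom with exactly three heavy-atom neighbours.
Check the 14 heavy atoms by environment: 2× n (aromatic, D2) → no; 4× c (aromatic, D3) → match; 2× O (D1) → no; 1× F (D1) → no; 1× S (D2) → no; 2× C (D1) → no; 1× C (D3) → match; 1× O (D2) → no.
Summing the matching environments: 4 + 1 = 5 matching atoms.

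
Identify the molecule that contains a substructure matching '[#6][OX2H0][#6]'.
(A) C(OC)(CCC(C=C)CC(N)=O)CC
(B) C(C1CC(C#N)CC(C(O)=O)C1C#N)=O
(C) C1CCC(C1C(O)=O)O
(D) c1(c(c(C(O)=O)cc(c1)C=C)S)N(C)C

[#6][OX2H0][#6] describes an aliphatic oxygen bridging two carbons with no H on the oxygen (an ether).
(A) contains a methoxy ether (-OCH3), which satisfies every atom and bond constraint.
(B) has a carboxylic acid group (-C(=O)OH) but the -OH oxygen has H1; the =O is OX1, not OX2.
(C) has a hydroxyl group (-OH) but the oxygen has H1, not H0 bridging two carbons.
(D) has a carboxylic acid group (-C(=O)OH) but the -OH oxygen has H1; the =O is OX1, not OX2.
So the answer is (A).

A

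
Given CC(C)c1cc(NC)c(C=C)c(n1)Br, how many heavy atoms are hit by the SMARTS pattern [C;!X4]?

2

Check the 14 heavy atoms by environment: 1× n (aromatic, X2) → no; 5× c (aromatic, X3) → no; 2× C (X3) → match; 1× N (X3) → no; 4× C (X4) → no; 1× Br (X1) → no.
That gives 2 matching atoms.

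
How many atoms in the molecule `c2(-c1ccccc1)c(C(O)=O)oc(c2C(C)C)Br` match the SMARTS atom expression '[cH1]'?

The query [cH1] means: aromatic carbon bearing exactly one hydrogen.
Check the 18 heavy atoms by environment: 1× o (aromatic, H0) → no; 5× c (aromatic, H0) → no; 1× C (H1) → no; 2× C (H3) → no; 1× C (H0) → no; 1× O (H0) → no; 1× O (H1) → no; 5× c (aromatic, H1) → match; 1× Br (H0) → no.
That gives 5 matching atoms.

5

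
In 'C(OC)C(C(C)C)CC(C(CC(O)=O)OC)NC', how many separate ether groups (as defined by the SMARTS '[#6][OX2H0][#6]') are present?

2

[#6][OX2H0][#6] is the SMARTS for an ether: an aliphatic oxygen bridging two carbons with no H on the oxygen.
The molecule carries 2 separate instances of a methoxy ether (-OCH3) meeting every constraint; each maps to a distinct set of atoms, giving 2 matches.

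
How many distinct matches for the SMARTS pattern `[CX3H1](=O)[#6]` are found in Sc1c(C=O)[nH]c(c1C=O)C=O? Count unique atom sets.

[CX3H1](=O)[#6] is the SMARTS for an aldehyde: an sp2 carbon with one H, double-bonded to O and single-bonded to carbon.
The molecule carries 3 separate instances of an aldehyde (-CHO) meeting every constraint; each maps to a distinct set of atoms, giving 3 matches.

3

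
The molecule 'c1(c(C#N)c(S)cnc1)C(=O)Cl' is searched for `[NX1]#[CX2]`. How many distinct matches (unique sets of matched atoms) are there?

[NX1]#[CX2] is the SMARTS for a nitrile: a nitrogen triple-bonded to a two-connected carbon.
Exactly one fragment in the molecule meets all constraints, giving 1 match.

1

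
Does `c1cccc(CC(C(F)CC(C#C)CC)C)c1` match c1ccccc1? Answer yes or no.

Yes

The pattern c1ccccc1 describes six aromatic carbons in a ring — a benzene ring.
The molecule carries a phenyl ring, whose atoms satisfy every constraint of the query, so the pattern matches.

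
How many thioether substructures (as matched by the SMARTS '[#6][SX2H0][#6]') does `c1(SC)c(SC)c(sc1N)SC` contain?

[#6][SX2H0][#6] is the SMARTS for a thioether: an aliphatic sulfur bridging two carbons with no H on the sulfur.
The molecule carries 3 separate instances of a methylthio ether (-SCH3) meeting every constraint; each maps to a distinct set of atoms, giving 3 matches.

3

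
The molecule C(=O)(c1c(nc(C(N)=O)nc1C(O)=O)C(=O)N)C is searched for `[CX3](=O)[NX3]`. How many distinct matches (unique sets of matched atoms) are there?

[CX3](=O)[NX3] is the SMARTS for an amide: a carbonyl carbon bonded to a trivalent nitrogen.
The molecule carries 2 separate instances of a primary amide (-C(=O)NH2) meeting every constraint; each maps to a distinct set of atoms, giving 2 matches.

2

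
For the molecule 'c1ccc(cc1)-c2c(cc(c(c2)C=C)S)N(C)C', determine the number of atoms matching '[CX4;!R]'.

Check the 18 heavy atoms by environment: 12× c (aromatic, X3, in 6-ring) → no; 2× C (X3, acyclic) → no; 1× S (X2, acyclic) → no; 1× N (X3, acyclic) → no; 2× C (X4, acyclic) → match.
That gives 2 matching atoms.

2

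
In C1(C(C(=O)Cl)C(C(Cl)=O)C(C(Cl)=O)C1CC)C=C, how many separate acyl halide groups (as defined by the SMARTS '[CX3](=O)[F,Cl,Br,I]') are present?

[CX3](=O)[F,Cl,Br,I] is the SMARTS for an acyl halide: a carbonyl carbon bonded to a halogen.
The molecule carries 3 separate instances of an acyl chloride (-C(=O)Cl) meeting every constraint; each maps to a distinct set of atoms, giving 3 matches.

3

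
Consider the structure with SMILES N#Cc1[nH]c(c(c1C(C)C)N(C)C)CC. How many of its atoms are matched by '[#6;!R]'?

8

The query [#6;!R] means: carbon not in any ring.
Check the 15 heavy atoms by environment: 1× n (aromatic, in 5-ring) → no; 4× c (aromatic, in 5-ring) → no; 8× C (acyclic) → match; 2× N (acyclic) → no.
That gives 8 matching atoms.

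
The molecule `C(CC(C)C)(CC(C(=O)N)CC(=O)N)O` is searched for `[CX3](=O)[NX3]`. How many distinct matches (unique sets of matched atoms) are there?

2

[CX3](=O)[NX3] is the SMARTS for an amide: a carbonyl carbon bonded to a trivalent nitrogen.
The molecule carries 2 separate instances of a primary amide (-C(=O)NH2) meeting every constraint; each maps to a distinct set of atoms, giving 2 matches.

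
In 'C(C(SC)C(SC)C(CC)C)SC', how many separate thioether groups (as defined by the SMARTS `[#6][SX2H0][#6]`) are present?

[#6][SX2H0][#6] is the SMARTS for a thioether: an aliphatic sulfur bridging two carbons with no H on the sulfur.
The molecule carries 3 separate instances of a methylthio ether (-SCH3) meeting every constraint; each maps to a distinct set of atoms, giving 3 matches.

3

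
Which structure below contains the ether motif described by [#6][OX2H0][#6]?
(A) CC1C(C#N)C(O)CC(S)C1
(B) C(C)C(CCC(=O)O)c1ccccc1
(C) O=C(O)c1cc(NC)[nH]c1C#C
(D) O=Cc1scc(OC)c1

[#6][OX2H0][#6] describes an aliphatic oxygen bridging two carbons with no H on the oxygen (an ether).
(A) has a hydroxyl group (-OH) but the oxygen has H1, not H0 bridging two carbons.
(B) has a carboxylic acid group (-C(=O)OH) but the -OH oxygen has H1; the =O is OX1, not OX2.
(C) has a carboxylic acid group (-C(=O)OH) but the -OH oxygen has H1; the =O is OX1, not OX2.
(D) contains a methoxy ether (-OCH3), which satisfies every atom and bond constraint.
So the answer is (D).

D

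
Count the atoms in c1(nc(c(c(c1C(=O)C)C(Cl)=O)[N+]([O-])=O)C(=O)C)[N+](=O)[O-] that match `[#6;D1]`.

2

The query [#6;D1] means: carbon bonded to exactly one heavy atom.
Check the 21 heavy atoms by environment: 1× n (aromatic, D2) → no; 5× c (aromatic, D3) → no; 3× C (D3) → no; 5× O (D1) → no; 2× C (D1) → match; 2× N (charge +1, D3) → no; 2× O (charge -1, D1) → no; 1× Cl (D1) → no.
That gives 2 matching atoms.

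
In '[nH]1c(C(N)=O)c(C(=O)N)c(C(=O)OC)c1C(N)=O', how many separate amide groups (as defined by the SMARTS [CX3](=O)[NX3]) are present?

3

[CX3](=O)[NX3] is the SMARTS for an amide: a carbonyl carbon bonded to a trivalent nitrogen.
The molecule carries 3 separate instances of a primary amide (-C(=O)NH2) meeting every constraint; each maps to a distinct set of atoms, giving 3 matches.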